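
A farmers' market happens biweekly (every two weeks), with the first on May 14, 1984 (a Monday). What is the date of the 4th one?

The 4th occurrence is 3 intervals after the first: 3 × 14 = 42 days after May 14, 1984.
May has 31 days — 17 days to the end of May leaves 25.
25 days into Jun → Jun 25, 1984.

Jun 25, 1984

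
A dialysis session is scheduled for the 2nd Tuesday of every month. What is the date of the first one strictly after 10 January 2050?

11 January 2050

January 2050 starts on a Saturday; its first Tuesday is the 4th, so the 2nd Tuesday is the 11th — 11 January 2050.
11 January 2050 is after 10 January 2050, so that is the next one.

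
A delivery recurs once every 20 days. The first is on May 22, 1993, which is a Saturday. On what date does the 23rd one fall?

August 5, 1994

The 23rd occurrence is 22 intervals after the first: 22 × 20 = 440 days after May 22, 1993.
May has 31 days — 9 days to the end of May leaves 431.
From end of May to end of 1993 is 214 days (217 left).
January has 31 days (186 left).
February has 28 days (158 left).
March has 31 days (127 left).
April has 30 days (97 left).
May has 31 days (66 left).
June has 30 days (36 left).
July has 31 days (5 left).
5 days into August → August 5, 1994.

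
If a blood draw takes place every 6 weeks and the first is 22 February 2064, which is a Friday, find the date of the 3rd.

16 May 2064

The 3rd occurrence is 2 intervals after the first: 2 × 42 = 84 days after 22 February 2064.
February has 29 days — 7 days to the end of February leaves 77.
March has 31 days (46 left).
April has 30 days (16 left).
16 days into May → 16 May 2064.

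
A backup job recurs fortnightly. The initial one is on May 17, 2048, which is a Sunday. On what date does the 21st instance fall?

The 21st occurrence is 20 intervals after the first: 20 × 14 = 280 days after May 17, 2048.
May has 31 days — 14 days to the end of May leaves 266.
Jun has 30 days (236 left).
Jul has 31 days (205 left).
Aug has 31 days (174 left).
Sep has 30 days (144 left).
Oct has 31 days (113 left).
Nov has 30 days (83 left).
Dec has 31 days (52 left).
Jan has 31 days (21 left).
21 days into Feb → Feb 21, 2049.

Feb 21, 2049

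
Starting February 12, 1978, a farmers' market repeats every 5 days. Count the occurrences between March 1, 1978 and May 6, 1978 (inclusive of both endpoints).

Occurrences land 5·i days after February 12, 1978 for i = 0, 1, 2, …
March 1, 1978 is 17 days after the start; 17 ÷ 5 = 3 remainder 2; since the remainder is 2, round up to i = 4. First occurrence in the window: #5 on March 4, 1978 (4×5 = 20 days in).
May 6, 1978 is 83 days after the start; 83 ÷ 5 = 16 remainder 3. Last occurrence in the window: #17 on May 3, 1978.
Occurrences #5 through #17: 13 in total.

13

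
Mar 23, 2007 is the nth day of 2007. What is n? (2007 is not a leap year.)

Days in months before Mar: 31 + 28 = 59.
Plus 23 days into Mar → day 82.

82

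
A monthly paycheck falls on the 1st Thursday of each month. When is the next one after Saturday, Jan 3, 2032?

Jan 2032 starts on a Thursday, so its 1st Thursday is Jan 1, 2032.
That is not after Jan 3, 2032, so look at Feb 2032.
Feb 2032 starts on a Sunday, so its 1st Thursday is Feb 5, 2032 (4 days in).

Feb 5, 2032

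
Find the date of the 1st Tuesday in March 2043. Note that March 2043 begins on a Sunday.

March 2043 begins on a Sunday, so the first Tuesday is March 3 (2 days later).

March 3, 2043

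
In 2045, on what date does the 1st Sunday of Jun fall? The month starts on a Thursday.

Jun 4, 2045

Jun 2045 begins on a Thursday, so the first Sunday is Jun 4 (3 days later).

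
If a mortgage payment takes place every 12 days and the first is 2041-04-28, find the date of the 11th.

The 11th occurrence is 10 intervals after the first: 10 × 12 = 120 days after 2041-04-28.
April has 30 days — 2 days to the end of April leaves 118.
May has 31 days (87 left).
June has 30 days (57 left).
July has 31 days (26 left).
26 days into August → 2041-08-26.

2041-08-26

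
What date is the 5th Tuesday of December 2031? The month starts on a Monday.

December 2031 begins on a Monday, so the first Tuesday is December 2 (1 day later).
The 5th Tuesday is 4 weeks later: 2 + 28 = 30.

30 December 2031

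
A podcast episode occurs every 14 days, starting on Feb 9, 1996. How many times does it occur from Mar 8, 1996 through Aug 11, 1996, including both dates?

Occurrences land 14·i days after Feb 9, 1996 for i = 0, 1, 2, …
Mar 8, 1996 is 28 days after the start; 28 ÷ 14 = 2 remainder 0. First occurrence in the window: #3 on Mar 8, 1996 (2×14 = 28 days in).
Aug 11, 1996 is 184 days after the start; 184 ÷ 14 = 13 remainder 2. Last occurrence in the window: #14 on Aug 9, 1996.
Occurrences #3 through #14: 12 in total.

12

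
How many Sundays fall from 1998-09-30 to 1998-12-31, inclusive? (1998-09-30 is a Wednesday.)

13

1998-09-30 is a Wednesday; the first Sunday on or after it is 1998-10-04 (4 days later).
From 1998-10-04 to 1998-12-31: 27 + 30 + 31 = 88 days (rest of October, November, December).
88 ÷ 7 = 12 full weeks with remainder 4, so 12 more Sundays after the first → 13.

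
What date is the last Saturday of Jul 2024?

The first Saturday of Jul 2024 is Jul 6.
Jul 2024 has 31 days. Adding weeks: 6, 13, 20, 27 — the last one ≤ 31 is the 27th.

Jul 27, 2024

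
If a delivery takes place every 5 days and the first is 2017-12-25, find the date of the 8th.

The 8th occurrence is 7 intervals after the first: 7 × 5 = 35 days after 2017-12-25.
December has 31 days — 6 days to the end of December leaves 29.
29 days into January → 2018-01-29.

2018-01-29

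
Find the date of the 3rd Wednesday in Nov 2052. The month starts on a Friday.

Nov 20, 2052

Nov 2052 begins on a Friday, so the first Wednesday is Nov 6 (5 days later).
The 3rd Wednesday is 2 weeks later: 6 + 14 = 20.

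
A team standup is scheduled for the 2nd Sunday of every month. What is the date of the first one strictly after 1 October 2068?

14 October 2068

October 2068 starts on a Monday; its first Sunday is the 7th, so the 2nd Sunday is the 14th — 14 October 2068.
14 October 2068 is after 1 October 2068, so that is the next one.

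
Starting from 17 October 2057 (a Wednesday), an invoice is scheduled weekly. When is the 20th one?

The 20th occurrence is 19 intervals after the first: 19 × 7 = 133 days after 17 October 2057.
October has 31 days — 14 days to the end of October leaves 119.
November has 30 days (89 left).
December has 31 days (58 left).
January has 31 days (27 left).
27 days into February → 27 February 2058.

27 February 2058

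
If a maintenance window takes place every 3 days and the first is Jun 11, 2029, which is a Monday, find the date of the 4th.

Jun 20, 2029

The 4th occurrence is 3 intervals after the first: 3 × 3 = 9 days after Jun 11, 2029.
9 days later is Jun 20, 2029.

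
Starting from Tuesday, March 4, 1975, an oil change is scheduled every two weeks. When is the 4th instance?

April 15, 1975

The 4th occurrence is 3 intervals after the first: 3 × 14 = 42 days after March 4, 1975.
March has 31 days — 27 days to the end of March leaves 15.
15 days into April → April 15, 1975.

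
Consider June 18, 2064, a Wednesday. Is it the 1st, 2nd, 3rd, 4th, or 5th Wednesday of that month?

Day 18 falls in week ⌈18/7⌉ of the month.
Days 1–7 hold the 1st Wednesday, 8–14 the 2nd, 15–21 the 3rd, 22–28 the 4th, 29–31 the 5th.
18 is in the range for the 3rd.

3rd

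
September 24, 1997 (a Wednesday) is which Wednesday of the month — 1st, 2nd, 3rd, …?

4th

Day 24 falls in week ⌈24/7⌉ of the month.
Days 1–7 hold the 1st Wednesday, 8–14 the 2nd, 15–21 the 3rd, 22–28 the 4th, 29–31 the 5th.
24 is in the range for the 4th.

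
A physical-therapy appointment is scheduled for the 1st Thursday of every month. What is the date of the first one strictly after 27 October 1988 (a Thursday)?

3 November 1988

October 1988 starts on a Saturday, so its 1st Thursday is 6 October 1988 (5 days in).
That is not after 27 October 1988, so look at November 1988.
November 1988 starts on a Tuesday, so its 1st Thursday is 3 November 1988 (2 days in).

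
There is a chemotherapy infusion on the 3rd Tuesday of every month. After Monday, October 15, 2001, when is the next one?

October 2001 starts on a Monday; its first Tuesday is the 2nd, so the 3rd Tuesday is the 16th — October 16, 2001.
October 16, 2001 is after October 15, 2001, so that is the next one.

October 16, 2001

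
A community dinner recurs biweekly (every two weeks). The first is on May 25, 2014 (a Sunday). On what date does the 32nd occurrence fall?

Aug 2, 2015

The 32nd occurrence is 31 intervals after the first: 31 × 14 = 434 days after May 25, 2014.
May has 31 days — 6 days to the end of May leaves 428.
From end of May to end of 2014 is 214 days (214 left).
Jan has 31 days (183 left).
Feb has 28 days (155 left).
Mar has 31 days (124 left).
Apr has 30 days (94 left).
May has 31 days (63 left).
Jun has 30 days (33 left).
Jul has 31 days (2 left).
2 days into Aug → Aug 2, 2015.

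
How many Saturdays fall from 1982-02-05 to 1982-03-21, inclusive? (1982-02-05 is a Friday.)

1982-02-05 is a Friday; the first Saturday on or after it is 1982-02-06 (1 day later).
From 1982-02-06 to 1982-03-21: 22 + 21 = 43 days (rest of February, March).
43 ÷ 7 = 6 full weeks with remainder 1, so 6 more Saturdays after the first → 7.

7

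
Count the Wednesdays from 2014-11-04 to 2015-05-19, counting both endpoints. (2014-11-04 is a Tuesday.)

28

2014-11-04 is a Tuesday; the first Wednesday on or after it is 2014-11-05 (1 day later).
From 2014-11-05 to 2015-05-19: 25 + 31 + 31 + 28 + 31 + 30 + 19 = 195 days (rest of November, December, January, February, March, April, May).
195 ÷ 7 = 27 full weeks with remainder 6, so 27 more Wednesdays after the first → 28.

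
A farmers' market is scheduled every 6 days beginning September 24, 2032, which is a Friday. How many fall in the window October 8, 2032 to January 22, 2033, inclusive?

Occurrences land 6·i days after September 24, 2032 for i = 0, 1, 2, …
October 8, 2032 is 14 days after the start; 14 ÷ 6 = 2 remainder 2; since the remainder is 2, round up to i = 3. First occurrence in the window: #4 on October 12, 2032 (3×6 = 18 days in).
January 22, 2033 is 120 days after the start; 120 ÷ 6 = 20 remainder 0. Last occurrence in the window: #21 on January 22, 2033.
Occurrences #4 through #21: 18 in total.

18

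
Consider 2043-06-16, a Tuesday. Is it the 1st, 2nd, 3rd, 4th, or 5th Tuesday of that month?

Day 16 falls in week ⌈16/7⌉ of the month.
Days 1–7 hold the 1st Tuesday, 8–14 the 2nd, 15–21 the 3rd, 22–28 the 4th, 29–31 the 5th.
16 is in the range for the 3rd.

3rd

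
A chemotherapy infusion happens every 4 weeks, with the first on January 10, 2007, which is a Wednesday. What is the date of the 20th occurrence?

The 20th occurrence is 19 intervals after the first: 19 × 28 = 532 days after January 10, 2007.
January has 31 days — 21 days to the end of January leaves 511.
From end of January to end of 2007 is 334 days (177 left).
January has 31 days (146 left).
February has 29 days (117 left).
March has 31 days (86 left).
April has 30 days (56 left).
May has 31 days (25 left).
25 days into June → June 25, 2008.

June 25, 2008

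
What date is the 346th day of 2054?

January has 31 days (346 − 31 = 315 remain).
February has 28 days (315 − 28 = 287 remain).
March has 31 days (287 − 31 = 256 remain).
April has 30 days (256 − 30 = 226 remain).
May has 31 days (226 − 31 = 195 remain).
June has 30 days (195 − 30 = 165 remain).
July has 31 days (165 − 31 = 134 remain).
August has 31 days (134 − 31 = 103 remain).
September has 30 days (103 − 30 = 73 remain).
October has 31 days (73 − 31 = 42 remain).
November has 30 days (42 − 30 = 12 remain).
12 into December → December 12.

2054-12-12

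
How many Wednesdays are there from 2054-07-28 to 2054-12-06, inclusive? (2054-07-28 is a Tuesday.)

19

2054-07-28 is a Tuesday; the first Wednesday on or after it is 2054-07-29 (1 day later).
From 2054-07-29 to 2054-12-06: 2 + 31 + 30 + 31 + 30 + 6 = 130 days (rest of July, August, September, October, November, December).
130 ÷ 7 = 18 full weeks with remainder 4, so 18 more Wednesdays after the first → 19.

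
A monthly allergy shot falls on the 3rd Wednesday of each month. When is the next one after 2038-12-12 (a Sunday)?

2038-12-15

December 2038 starts on a Wednesday; its first Wednesday is the 1st, so the 3rd Wednesday is the 15th — 2038-12-15.
2038-12-15 is after 2038-12-12, so that is the next one.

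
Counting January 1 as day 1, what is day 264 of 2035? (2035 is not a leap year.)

September 21, 2035

January has 31 days (264 − 31 = 233 remain).
February has 28 days (233 − 28 = 205 remain).
March has 31 days (205 − 31 = 174 remain).
April has 30 days (174 − 30 = 144 remain).
May has 31 days (144 − 31 = 113 remain).
June has 30 days (113 − 30 = 83 remain).
July has 31 days (83 − 31 = 52 remain).
August has 31 days (52 − 31 = 21 remain).
21 into September → September 21.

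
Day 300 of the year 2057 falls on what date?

October 27, 2057

January has 31 days (300 − 31 = 269 remain).
February has 28 days (269 − 28 = 241 remain).
March has 31 days (241 − 31 = 210 remain).
April has 30 days (210 − 30 = 180 remain).
May has 31 days (180 − 31 = 149 remain).
June has 30 days (149 − 30 = 119 remain).
July has 31 days (119 − 31 = 88 remain).
August has 31 days (88 − 31 = 57 remain).
September has 30 days (57 − 30 = 27 remain).
27 into October → October 27.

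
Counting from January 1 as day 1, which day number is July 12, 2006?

193

Days in months before July: 31 + 28 + 31 + 30 + 31 + 30 = 181.
Plus 12 days into July → day 193.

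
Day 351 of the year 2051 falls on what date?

Dec 17, 2051

Jan has 31 days (351 − 31 = 320 remain).
Feb has 28 days (320 − 28 = 292 remain).
Mar has 31 days (292 − 31 = 261 remain).
Apr has 30 days (261 − 30 = 231 remain).
May has 31 days (231 − 31 = 200 remain).
Jun has 30 days (200 − 30 = 170 remain).
Jul has 31 days (170 − 31 = 139 remain).
Aug has 31 days (139 − 31 = 108 remain).
Sep has 30 days (108 − 30 = 78 remain).
Oct has 31 days (78 − 31 = 47 remain).
Nov has 30 days (47 − 30 = 17 remain).
17 into Dec → Dec 17.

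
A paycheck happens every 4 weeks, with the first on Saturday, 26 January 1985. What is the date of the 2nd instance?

The 2nd occurrence is 1 interval after the first: 1 × 28 = 28 days after 26 January 1985.
January has 31 days — 5 days to the end of January leaves 23.
23 days into February → 23 February 1985.

23 February 1985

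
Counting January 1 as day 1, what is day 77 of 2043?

Mar 18, 2043

Jan has 31 days (77 − 31 = 46 remain).
Feb has 28 days (46 − 28 = 18 remain).
18 into Mar → Mar 18.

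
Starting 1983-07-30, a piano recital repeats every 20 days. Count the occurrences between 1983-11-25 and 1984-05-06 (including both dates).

Occurrences land 20·i days after 1983-07-30 for i = 0, 1, 2, …
1983-11-25 is 118 days after the start; 118 ÷ 20 = 5 remainder 18; since the remainder is 18, round up to i = 6. First occurrence in the window: #7 on 1983-11-27 (6×20 = 120 days in).
1984-05-06 is 281 days after the start; 281 ÷ 20 = 14 remainder 1. Last occurrence in the window: #15 on 1984-05-05.
Occurrences #7 through #15: 9 in total.

9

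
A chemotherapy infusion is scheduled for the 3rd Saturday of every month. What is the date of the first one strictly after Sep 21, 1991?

Oct 19, 1991

Sep 1991 starts on a Sunday; its first Saturday is the 7th, so the 3rd Saturday is the 21st — Sep 21, 1991.
That is not after Sep 21, 1991, so look at Oct 1991.
Oct 1991 starts on a Tuesday; its first Saturday is the 5th, so the 3rd Saturday is the 19th — Oct 19, 1991.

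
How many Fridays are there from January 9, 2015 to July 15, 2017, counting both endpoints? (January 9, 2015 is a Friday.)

January 9, 2015 is a Friday; the first Friday on or after it is January 9, 2015.
From January 9, 2015 to July 15, 2017: 356 + 366 + 196 = 918 days (rest of 2015, 2016, to July 15, 2017 in 2017).
918 ÷ 7 = 131 full weeks with remainder 1, so 131 more Fridays after the first → 132.

132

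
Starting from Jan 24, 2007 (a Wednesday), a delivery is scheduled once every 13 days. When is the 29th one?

Jan 23, 2008

The 29th occurrence is 28 intervals after the first: 28 × 13 = 364 days after Jan 24, 2007.
Jan has 31 days — 7 days to the end of Jan leaves 357.
Feb has 28 days (329 left).
Mar has 31 days (298 left).
Apr has 30 days (268 left).
May has 31 days (237 left).
Jun has 30 days (207 left).
Jul has 31 days (176 left).
Aug has 31 days (145 left).
Sep has 30 days (115 left).
Oct has 31 days (84 left).
Nov has 30 days (54 left).
Dec has 31 days (23 left).
23 days into Jan → Jan 23, 2008.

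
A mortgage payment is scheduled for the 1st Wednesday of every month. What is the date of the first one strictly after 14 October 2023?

1 November 2023

October 2023 starts on a Sunday, so its 1st Wednesday is 4 October 2023 (3 days in).
That is not after 14 October 2023, so look at November 2023.
November 2023 starts on a Wednesday, so its 1st Wednesday is 1 November 2023.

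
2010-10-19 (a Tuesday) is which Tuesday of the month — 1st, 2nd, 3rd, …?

3rd

Day 19 falls in week ⌈19/7⌉ of the month.
Days 1–7 hold the 1st Tuesday, 8–14 the 2nd, 15–21 the 3rd, 22–28 the 4th, 29–31 the 5th.
19 is in the range for the 3rd.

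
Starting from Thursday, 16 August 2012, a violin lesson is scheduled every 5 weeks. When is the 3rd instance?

25 October 2012

The 3rd occurrence is 2 intervals after the first: 2 × 35 = 70 days after 16 August 2012.
August has 31 days — 15 days to the end of August leaves 55.
September has 30 days (25 left).
25 days into October → 25 October 2012.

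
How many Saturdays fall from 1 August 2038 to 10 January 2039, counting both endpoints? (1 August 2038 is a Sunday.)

1 August 2038 is a Sunday; the first Saturday on or after it is 7 August 2038 (6 days later).
From 7 August 2038 to 10 January 2039: 24 + 30 + 31 + 30 + 31 + 10 = 156 days (rest of August, September, October, November, December, January).
156 ÷ 7 = 22 full weeks with remainder 2, so 22 more Saturdays after the first → 23.

23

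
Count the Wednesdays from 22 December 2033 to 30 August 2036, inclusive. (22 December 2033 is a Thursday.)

22 December 2033 is a Thursday; the first Wednesday on or after it is 28 December 2033 (6 days later).
From 28 December 2033 to 30 August 2036: 3 + 365 + 365 + 243 = 976 days (rest of 2033, 2034, 2035, to 30 August 2036 in 2036).
976 ÷ 7 = 139 full weeks with remainder 3, so 139 more Wednesdays after the first → 140.

140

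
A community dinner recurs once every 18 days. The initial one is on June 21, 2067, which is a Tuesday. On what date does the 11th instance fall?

December 18, 2067

The 11th occurrence is 10 intervals after the first: 10 × 18 = 180 days after June 21, 2067.
June has 30 days — 9 days to the end of June leaves 171.
July has 31 days (140 left).
August has 31 days (109 left).
September has 30 days (79 left).
October has 31 days (48 left).
November has 30 days (18 left).
18 days into December → December 18, 2067.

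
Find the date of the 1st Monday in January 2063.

January 1, 2063

The first Monday of January 2063 is January 1.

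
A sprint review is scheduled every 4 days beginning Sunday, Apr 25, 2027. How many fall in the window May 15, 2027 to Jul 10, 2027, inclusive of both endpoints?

15

Occurrences land 4·i days after Apr 25, 2027 for i = 0, 1, 2, …
May 15, 2027 is 20 days after the start; 20 ÷ 4 = 5 remainder 0. First occurrence in the window: #6 on May 15, 2027 (5×4 = 20 days in).
Jul 10, 2027 is 76 days after the start; 76 ÷ 4 = 19 remainder 0. Last occurrence in the window: #20 on Jul 10, 2027.
Occurrences #6 through #20: 15 in total.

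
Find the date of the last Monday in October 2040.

October 29, 2040

October 2040 begins on a Monday, so the first Monday is October 1.
October 2040 has 31 days. Adding weeks: 1, 8, 15, 22, 29 — the last one ≤ 31 is the 29th.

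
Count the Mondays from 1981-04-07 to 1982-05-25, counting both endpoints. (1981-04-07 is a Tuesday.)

1981-04-07 is a Tuesday; the first Monday on or after it is 1981-04-13 (6 days later).
From 1981-04-13 to 1982-05-25: 262 + 145 = 407 days (rest of 1981, to 1982-05-25 in 1982).
407 ÷ 7 = 58 full weeks with remainder 1, so 58 more Mondays after the first → 59.

59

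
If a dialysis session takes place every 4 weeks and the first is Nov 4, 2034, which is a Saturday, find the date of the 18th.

The 18th occurrence is 17 intervals after the first: 17 × 28 = 476 days after Nov 4, 2034.
Nov has 30 days — 26 days to the end of Nov leaves 450.
From end of Nov to end of 2034 is 31 days (419 left).
2035 has 365 days (54 left).
Jan has 31 days (23 left).
23 days into Feb → Feb 23, 2036.

Feb 23, 2036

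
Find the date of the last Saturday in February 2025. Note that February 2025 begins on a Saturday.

22 February 2025

February 2025 begins on a Saturday, so the first Saturday is February 1.
February 2025 has 28 days. Adding weeks: 1, 8, 15, 22 — the last one ≤ 28 is the 22nd.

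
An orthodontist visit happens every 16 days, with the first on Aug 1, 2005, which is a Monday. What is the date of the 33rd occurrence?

The 33rd occurrence is 32 intervals after the first: 32 × 16 = 512 days after Aug 1, 2005.
Aug has 31 days — 30 days to the end of Aug leaves 482.
From end of Aug to end of 2005 is 122 days (360 left).
Jan has 31 days (329 left).
Feb has 28 days (301 left).
Mar has 31 days (270 left).
Apr has 30 days (240 left).
May has 31 days (209 left).
Jun has 30 days (179 left).
Jul has 31 days (148 left).
Aug has 31 days (117 left).
Sep has 30 days (87 left).
Oct has 31 days (56 left).
Nov has 30 days (26 left).
26 days into Dec → Dec 26, 2006.

Dec 26, 2006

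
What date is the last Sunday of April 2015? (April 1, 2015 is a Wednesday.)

2015-04-26

April 2015 begins on a Wednesday, so the first Sunday is April 5 (4 days later).
April 2015 has 30 days. Adding weeks: 5, 12, 19, 26 — the last one ≤ 30 is the 26th.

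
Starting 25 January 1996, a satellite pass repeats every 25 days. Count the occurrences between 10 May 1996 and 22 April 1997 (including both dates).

Occurrences land 25·i days after 25 January 1996 for i = 0, 1, 2, …
10 May 1996 is 106 days after the start; 106 ÷ 25 = 4 remainder 6; since the remainder is 6, round up to i = 5. First occurrence in the window: #6 on 29 May 1996 (5×25 = 125 days in).
22 April 1997 is 453 days after the start; 453 ÷ 25 = 18 remainder 3. Last occurrence in the window: #19 on 19 April 1997.
Occurrences #6 through #19: 14 in total.

14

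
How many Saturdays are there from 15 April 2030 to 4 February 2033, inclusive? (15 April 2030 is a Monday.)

15 April 2030 is a Monday; the first Saturday on or after it is 20 April 2030 (5 days later).
From 20 April 2030 to 4 February 2033: 255 + 365 + 366 + 35 = 1021 days (rest of 2030, 2031, 2032, to 4 February 2033 in 2033).
1021 ÷ 7 = 145 full weeks with remainder 6, so 145 more Saturdays after the first → 146.

146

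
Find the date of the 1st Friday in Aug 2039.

Aug 5, 2039

Aug 2039 begins on a Monday, so the first Friday is Aug 5 (4 days later).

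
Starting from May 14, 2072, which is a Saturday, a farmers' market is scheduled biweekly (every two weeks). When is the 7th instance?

August 6, 2072

The 7th occurrence is 6 intervals after the first: 6 × 14 = 84 days after May 14, 2072.
May has 31 days — 17 days to the end of May leaves 67.
June has 30 days (37 left).
July has 31 days (6 left).
6 days into August → August 6, 2072.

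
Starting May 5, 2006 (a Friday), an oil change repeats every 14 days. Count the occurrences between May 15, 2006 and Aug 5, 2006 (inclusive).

6

Occurrences land 14·i days after May 5, 2006 for i = 0, 1, 2, …
May 15, 2006 is 10 days after the start; 10 ÷ 14 = 0 remainder 10; since the remainder is 10, round up to i = 1. First occurrence in the window: #2 on May 19, 2006 (1×14 = 14 days in).
Aug 5, 2006 is 92 days after the start; 92 ÷ 14 = 6 remainder 8. Last occurrence in the window: #7 on Jul 28, 2006.
Occurrences #2 through #7: 6 in total.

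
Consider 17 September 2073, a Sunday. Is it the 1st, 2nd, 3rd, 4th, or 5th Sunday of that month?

Day 17 falls in week ⌈17/7⌉ of the month.
Days 1–7 hold the 1st Sunday, 8–14 the 2nd, 15–21 the 3rd, 22–28 the 4th, 29–31 the 5th.
17 is in the range for the 3rd.

3rd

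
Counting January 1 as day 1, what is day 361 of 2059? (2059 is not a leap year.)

January has 31 days (361 − 31 = 330 remain).
February has 28 days (330 − 28 = 302 remain).
March has 31 days (302 − 31 = 271 remain).
April has 30 days (271 − 30 = 241 remain).
May has 31 days (241 − 31 = 210 remain).
June has 30 days (210 − 30 = 180 remain).
July has 31 days (180 − 31 = 149 remain).
August has 31 days (149 − 31 = 118 remain).
September has 30 days (118 − 30 = 88 remain).
October has 31 days (88 − 31 = 57 remain).
November has 30 days (57 − 30 = 27 remain).
27 into December → December 27.

2059-12-27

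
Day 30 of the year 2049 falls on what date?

30 into January → January 30.

30 January 2049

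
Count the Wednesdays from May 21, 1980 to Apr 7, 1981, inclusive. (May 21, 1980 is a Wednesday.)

46

May 21, 1980 is a Wednesday; the first Wednesday on or after it is May 21, 1980.
From May 21, 1980 to Apr 7, 1981: 224 + 97 = 321 days (rest of 1980, to Apr 7, 1981 in 1981).
321 ÷ 7 = 45 full weeks with remainder 6, so 45 more Wednesdays after the first → 46.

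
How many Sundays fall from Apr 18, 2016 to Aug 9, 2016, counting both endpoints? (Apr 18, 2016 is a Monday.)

Apr 18, 2016 is a Monday; the first Sunday on or after it is Apr 24, 2016 (6 days later).
From Apr 24, 2016 to Aug 9, 2016: 6 + 31 + 30 + 31 + 9 = 107 days (rest of Apr, May, Jun, Jul, Aug).
107 ÷ 7 = 15 full weeks with remainder 2, so 15 more Sundays after the first → 16.

16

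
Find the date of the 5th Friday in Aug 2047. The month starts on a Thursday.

Aug 30, 2047

Aug 2047 begins on a Thursday, so the first Friday is Aug 2 (1 day later).
The 5th Friday is 4 weeks later: 2 + 28 = 30.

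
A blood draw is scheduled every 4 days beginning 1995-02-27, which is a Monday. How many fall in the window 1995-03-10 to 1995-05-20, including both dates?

Occurrences land 4·i days after 1995-02-27 for i = 0, 1, 2, …
1995-03-10 is 11 days after the start; 11 ÷ 4 = 2 remainder 3; since the remainder is 3, round up to i = 3. First occurrence in the window: #4 on 1995-03-11 (3×4 = 12 days in).
1995-05-20 is 82 days after the start; 82 ÷ 4 = 20 remainder 2. Last occurrence in the window: #21 on 1995-05-18.
Occurrences #4 through #21: 18 in total.

18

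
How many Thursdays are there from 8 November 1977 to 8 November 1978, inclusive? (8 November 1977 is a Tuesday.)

8 November 1977 is a Tuesday; the first Thursday on or after it is 10 November 1977 (2 days later).
From 10 November 1977 to 8 November 1978: 51 + 312 = 363 days (rest of 1977, to 8 November 1978 in 1978).
363 ÷ 7 = 51 full weeks with remainder 6, so 51 more Thursdays after the first → 52.

52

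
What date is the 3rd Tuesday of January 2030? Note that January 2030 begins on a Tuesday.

January 15, 2030

January 2030 begins on a Tuesday, so the first Tuesday is January 1.
The 3rd Tuesday is 2 weeks later: 1 + 14 = 15.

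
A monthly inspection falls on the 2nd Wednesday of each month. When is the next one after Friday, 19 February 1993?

February 1993 starts on a Monday; its first Wednesday is the 3rd, so the 2nd Wednesday is the 10th — 10 February 1993.
That is not after 19 February 1993, so look at March 1993.
March 1993 starts on a Monday; its first Wednesday is the 3rd, so the 2nd Wednesday is the 10th — 10 March 1993.

10 March 1993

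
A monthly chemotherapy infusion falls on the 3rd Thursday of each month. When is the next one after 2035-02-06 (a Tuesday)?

2035-02-15

February 2035 starts on a Thursday; its first Thursday is the 1st, so the 3rd Thursday is the 15th — 2035-02-15.
2035-02-15 is after 2035-02-06, so that is the next one.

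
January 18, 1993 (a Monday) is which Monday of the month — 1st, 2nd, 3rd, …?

Day 18 falls in week ⌈18/7⌉ of the month.
Days 1–7 hold the 1st Monday, 8–14 the 2nd, 15–21 the 3rd, 22–28 the 4th, 29–31 the 5th.
18 is in the range for the 3rd.

3rd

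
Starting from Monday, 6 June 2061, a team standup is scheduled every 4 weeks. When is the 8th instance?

19 December 2061

The 8th occurrence is 7 intervals after the first: 7 × 28 = 196 days after 6 June 2061.
June has 30 days — 24 days to the end of June leaves 172.
July has 31 days (141 left).
August has 31 days (110 left).
September has 30 days (80 left).
October has 31 days (49 left).
November has 30 days (19 left).
19 days into December → 19 December 2061.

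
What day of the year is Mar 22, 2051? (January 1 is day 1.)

81

Days in months before Mar: 31 + 28 = 59.
Plus 22 days into Mar → day 81.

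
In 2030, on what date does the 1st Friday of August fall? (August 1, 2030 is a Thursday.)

August 2030 begins on a Thursday, so the first Friday is August 2 (1 day later).

August 2, 2030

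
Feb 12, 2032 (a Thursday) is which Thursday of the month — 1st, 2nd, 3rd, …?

Day 12 falls in week ⌈12/7⌉ of the month.
Days 1–7 hold the 1st Thursday, 8–14 the 2nd, 15–21 the 3rd, 22–28 the 4th, 29–31 the 5th.
12 is in the range for the 2nd.

2nd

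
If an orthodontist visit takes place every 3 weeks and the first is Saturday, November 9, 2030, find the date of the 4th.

The 4th occurrence is 3 intervals after the first: 3 × 21 = 63 days after November 9, 2030.
November has 30 days — 21 days to the end of November leaves 42.
December has 31 days (11 left).
11 days into January → January 11, 2031.

January 11, 2031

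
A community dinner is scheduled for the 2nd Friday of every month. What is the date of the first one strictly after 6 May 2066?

May 2066 starts on a Saturday; its first Friday is the 7th, so the 2nd Friday is the 14th — 14 May 2066.
14 May 2066 is after 6 May 2066, so that is the next one.

14 May 2066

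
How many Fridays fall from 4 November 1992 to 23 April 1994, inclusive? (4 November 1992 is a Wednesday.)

77

4 November 1992 is a Wednesday; the first Friday on or after it is 6 November 1992 (2 days later).
From 6 November 1992 to 23 April 1994: 55 + 365 + 113 = 533 days (rest of 1992, 1993, to 23 April 1994 in 1994).
533 ÷ 7 = 76 full weeks with remainder 1, so 76 more Fridays after the first → 77.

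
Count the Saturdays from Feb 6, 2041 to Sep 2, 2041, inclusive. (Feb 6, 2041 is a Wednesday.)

Feb 6, 2041 is a Wednesday; the first Saturday on or after it is Feb 9, 2041 (3 days later).
From Feb 9, 2041 to Sep 2, 2041: 19 + 31 + 30 + 31 + 30 + 31 + 31 + 2 = 205 days (rest of Feb, Mar, Apr, May, Jun, Jul, Aug, Sep).
205 ÷ 7 = 29 full weeks with remainder 2, so 29 more Saturdays after the first → 30.

30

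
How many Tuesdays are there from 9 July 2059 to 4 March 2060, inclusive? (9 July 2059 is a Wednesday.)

34

9 July 2059 is a Wednesday; the first Tuesday on or after it is 15 July 2059 (6 days later).
From 15 July 2059 to 4 March 2060: 16 + 31 + 30 + 31 + 30 + 31 + 31 + 29 + 4 = 233 days (rest of July, August, September, October, November, December, January, February, March).
233 ÷ 7 = 33 full weeks with remainder 2, so 33 more Tuesdays after the first → 34.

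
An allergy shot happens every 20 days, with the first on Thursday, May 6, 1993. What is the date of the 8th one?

September 23, 1993

The 8th occurrence is 7 intervals after the first: 7 × 20 = 140 days after May 6, 1993.
May has 31 days — 25 days to the end of May leaves 115.
June has 30 days (85 left).
July has 31 days (54 left).
August has 31 days (23 left).
23 days into September → September 23, 1993.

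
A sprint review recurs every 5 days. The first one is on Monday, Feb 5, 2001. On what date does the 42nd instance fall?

Aug 29, 2001

The 42nd occurrence is 41 intervals after the first: 41 × 5 = 205 days after Feb 5, 2001.
Feb has 28 days — 23 days to the end of Feb leaves 182.
Mar has 31 days (151 left).
Apr has 30 days (121 left).
May has 31 days (90 left).
Jun has 30 days (60 left).
Jul has 31 days (29 left).
29 days into Aug → Aug 29, 2001.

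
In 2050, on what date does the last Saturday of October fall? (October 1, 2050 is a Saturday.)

October 2050 begins on a Saturday, so the first Saturday is October 1.
October 2050 has 31 days. Adding weeks: 1, 8, 15, 22, 29 — the last one ≤ 31 is the 29th.

October 29, 2050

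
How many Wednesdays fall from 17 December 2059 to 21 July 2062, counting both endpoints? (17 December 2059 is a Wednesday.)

17 December 2059 is a Wednesday; the first Wednesday on or after it is 17 December 2059.
From 17 December 2059 to 21 July 2062: 14 + 366 + 365 + 202 = 947 days (rest of 2059, 2060, 2061, to 21 July 2062 in 2062).
947 ÷ 7 = 135 full weeks with remainder 2, so 135 more Wednesdays after the first → 136.

136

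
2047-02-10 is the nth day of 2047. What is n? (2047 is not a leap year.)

Days in months before February: 31 = 31.
Plus 10 days into February → day 41.

41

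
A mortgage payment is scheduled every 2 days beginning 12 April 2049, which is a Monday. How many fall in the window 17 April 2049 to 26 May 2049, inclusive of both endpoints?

20

Occurrences land 2·i days after 12 April 2049 for i = 0, 1, 2, …
17 April 2049 is 5 days after the start; 5 ÷ 2 = 2 remainder 1; since the remainder is 1, round up to i = 3. First occurrence in the window: #4 on 18 April 2049 (3×2 = 6 days in).
26 May 2049 is 44 days after the start; 44 ÷ 2 = 22 remainder 0. Last occurrence in the window: #23 on 26 May 2049.
Occurrences #4 through #23: 20 in total.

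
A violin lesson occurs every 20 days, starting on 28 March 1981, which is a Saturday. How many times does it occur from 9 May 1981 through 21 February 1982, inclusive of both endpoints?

Occurrences land 20·i days after 28 March 1981 for i = 0, 1, 2, …
9 May 1981 is 42 days after the start; 42 ÷ 20 = 2 remainder 2; since the remainder is 2, round up to i = 3. First occurrence in the window: #4 on 27 May 1981 (3×20 = 60 days in).
21 February 1982 is 330 days after the start; 330 ÷ 20 = 16 remainder 10. Last occurrence in the window: #17 on 11 February 1982.
Occurrences #4 through #17: 14 in total.

14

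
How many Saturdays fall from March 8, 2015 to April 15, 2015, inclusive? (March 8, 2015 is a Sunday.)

5

March 8, 2015 is a Sunday; the first Saturday on or after it is March 14, 2015 (6 days later).
From March 14, 2015 to April 15, 2015: 17 + 15 = 32 days (rest of March, April).
32 ÷ 7 = 4 full weeks with remainder 4, so 4 more Saturdays after the first → 5.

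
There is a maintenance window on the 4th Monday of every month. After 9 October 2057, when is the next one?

22 October 2057

October 2057 starts on a Monday; its first Monday is the 1st, so the 4th Monday is the 22nd — 22 October 2057.
22 October 2057 is after 9 October 2057, so that is the next one.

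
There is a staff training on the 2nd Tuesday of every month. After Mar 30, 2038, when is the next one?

Mar 2038 starts on a Monday; its first Tuesday is the 2nd, so the 2nd Tuesday is the 9th — Mar 9, 2038.
That is not after Mar 30, 2038, so look at Apr 2038.
Apr 2038 starts on a Thursday; its first Tuesday is the 6th, so the 2nd Tuesday is the 13th — Apr 13, 2038.

Apr 13, 2038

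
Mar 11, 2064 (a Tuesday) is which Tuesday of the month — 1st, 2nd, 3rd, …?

2nd

Day 11 falls in week ⌈11/7⌉ of the month.
Days 1–7 hold the 1st Tuesday, 8–14 the 2nd, 15–21 the 3rd, 22–28 the 4th, 29–31 the 5th.
11 is in the range for the 2nd.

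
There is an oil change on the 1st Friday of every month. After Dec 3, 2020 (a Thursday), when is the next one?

Dec 4, 2020

Dec 2020 starts on a Tuesday, so its 1st Friday is Dec 4, 2020 (3 days in).
Dec 4, 2020 is after Dec 3, 2020, so that is the next one.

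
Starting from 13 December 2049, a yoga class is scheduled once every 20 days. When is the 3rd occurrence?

22 January 2050

The 3rd occurrence is 2 intervals after the first: 2 × 20 = 40 days after 13 December 2049.
December has 31 days — 18 days to the end of December leaves 22.
22 days into January → 22 January 2050.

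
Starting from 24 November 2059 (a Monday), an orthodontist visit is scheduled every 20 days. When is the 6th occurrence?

The 6th occurrence is 5 intervals after the first: 5 × 20 = 100 days after 24 November 2059.
November has 30 days — 6 days to the end of November leaves 94.
December has 31 days (63 left).
January has 31 days (32 left).
February has 29 days (3 left).
3 days into March → 3 March 2060.

3 March 2060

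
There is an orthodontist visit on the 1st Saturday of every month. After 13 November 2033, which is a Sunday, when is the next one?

November 2033 starts on a Tuesday, so its 1st Saturday is 5 November 2033 (4 days in).
That is not after 13 November 2033, so look at December 2033.
December 2033 starts on a Thursday, so its 1st Saturday is 3 December 2033 (2 days in).

3 December 2033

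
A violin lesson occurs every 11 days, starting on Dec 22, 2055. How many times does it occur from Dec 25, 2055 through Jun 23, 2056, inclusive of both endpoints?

Occurrences land 11·i days after Dec 22, 2055 for i = 0, 1, 2, …
Dec 25, 2055 is 3 days after the start; 3 ÷ 11 = 0 remainder 3; since the remainder is 3, round up to i = 1. First occurrence in the window: #2 on Jan 2, 2056 (1×11 = 11 days in).
Jun 23, 2056 is 184 days after the start; 184 ÷ 11 = 16 remainder 8. Last occurrence in the window: #17 on Jun 15, 2056.
Occurrences #2 through #17: 16 in total.

16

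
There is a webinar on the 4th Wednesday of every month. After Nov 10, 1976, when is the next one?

Nov 24, 1976

Nov 1976 starts on a Monday; its first Wednesday is the 3rd, so the 4th Wednesday is the 24th — Nov 24, 1976.
Nov 24, 1976 is after Nov 10, 1976, so that is the next one.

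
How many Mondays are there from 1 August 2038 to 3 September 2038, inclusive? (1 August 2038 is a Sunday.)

5

1 August 2038 is a Sunday; the first Monday on or after it is 2 August 2038 (1 day later).
From 2 August 2038 to 3 September 2038: 29 + 3 = 32 days (rest of August, September).
32 ÷ 7 = 4 full weeks with remainder 4, so 4 more Mondays after the first → 5.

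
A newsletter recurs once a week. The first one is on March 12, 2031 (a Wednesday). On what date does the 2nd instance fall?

March 19, 2031

The 2nd occurrence is 1 interval after the first: 1 × 7 = 7 days after March 12, 2031.
7 days later is March 19, 2031.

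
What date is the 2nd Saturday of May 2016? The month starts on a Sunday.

May 14, 2016

May 2016 begins on a Sunday, so the first Saturday is May 7 (6 days later).
The 2nd Saturday is 1 weeks later: 7 + 7 = 14.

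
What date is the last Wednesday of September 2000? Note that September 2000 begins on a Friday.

September 2000 begins on a Friday, so the first Wednesday is September 6 (5 days later).
September 2000 has 30 days. Adding weeks: 6, 13, 20, 27 — the last one ≤ 30 is the 27th.

2000-09-27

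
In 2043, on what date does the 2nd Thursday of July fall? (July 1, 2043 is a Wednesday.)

2043-07-09

July 2043 begins on a Wednesday, so the first Thursday is July 2 (1 day later).
The 2nd Thursday is 1 weeks later: 2 + 7 = 9.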